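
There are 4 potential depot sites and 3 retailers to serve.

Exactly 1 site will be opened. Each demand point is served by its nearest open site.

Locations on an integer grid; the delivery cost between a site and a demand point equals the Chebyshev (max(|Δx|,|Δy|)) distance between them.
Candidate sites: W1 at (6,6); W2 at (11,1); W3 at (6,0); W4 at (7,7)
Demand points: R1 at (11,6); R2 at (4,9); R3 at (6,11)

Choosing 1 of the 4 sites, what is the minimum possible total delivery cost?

11

Open {W4}.
  R1→W4 4, R2→W4 3, R3→W4 4  ⇒ total 11.
Compare {W1}: total 13.
Compare {W2}: total 23.
No size-1 selection does better; minimum is 11.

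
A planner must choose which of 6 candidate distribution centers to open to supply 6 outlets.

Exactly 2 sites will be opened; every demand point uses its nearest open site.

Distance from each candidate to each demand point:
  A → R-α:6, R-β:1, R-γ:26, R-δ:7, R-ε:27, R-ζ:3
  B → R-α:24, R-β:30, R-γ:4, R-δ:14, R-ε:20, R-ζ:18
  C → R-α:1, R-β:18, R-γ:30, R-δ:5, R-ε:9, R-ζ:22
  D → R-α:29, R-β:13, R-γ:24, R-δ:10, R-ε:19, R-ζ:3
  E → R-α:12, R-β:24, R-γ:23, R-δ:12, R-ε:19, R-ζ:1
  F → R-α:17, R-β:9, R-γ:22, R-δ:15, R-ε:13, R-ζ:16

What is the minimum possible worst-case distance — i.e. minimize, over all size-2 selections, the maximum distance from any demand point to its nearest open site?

17

Open {B, F}.
  Farthest demand point is R-α at distance 17 (to F); all others are ≤ 17.
With {B, C} the worst case is 18.
With {A, B} the worst case is 20.
No size-2 selection achieves below 17.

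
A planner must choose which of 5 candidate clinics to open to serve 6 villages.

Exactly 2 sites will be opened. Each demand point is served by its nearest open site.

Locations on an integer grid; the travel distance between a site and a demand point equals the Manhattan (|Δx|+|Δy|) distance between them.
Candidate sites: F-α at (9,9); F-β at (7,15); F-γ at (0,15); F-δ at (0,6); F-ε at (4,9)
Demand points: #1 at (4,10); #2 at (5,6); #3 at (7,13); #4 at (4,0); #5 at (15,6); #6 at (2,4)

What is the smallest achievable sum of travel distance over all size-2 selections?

Open {F-α, F-ε}.
  #1→F-ε 1, #2→F-ε 4, #3→F-α 6, #4→F-ε 9, #5→F-α 9, #6→F-ε 7  ⇒ total 36.
Compare {F-β, F-ε}: total 37.
Compare {F-δ, F-ε}: total 39.
No size-2 selection does better; minimum is 36.

36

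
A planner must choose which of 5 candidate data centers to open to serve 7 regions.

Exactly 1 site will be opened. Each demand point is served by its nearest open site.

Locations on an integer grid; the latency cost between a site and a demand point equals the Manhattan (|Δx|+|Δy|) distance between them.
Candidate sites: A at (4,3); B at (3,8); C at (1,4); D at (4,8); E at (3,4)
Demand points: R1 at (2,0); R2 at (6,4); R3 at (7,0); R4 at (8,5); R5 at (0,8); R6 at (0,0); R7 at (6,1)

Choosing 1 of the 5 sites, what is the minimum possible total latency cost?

Open {A}.
  R1→A 5, R2→A 3, R3→A 6, R4→A 6, R5→A 9, R6→A 7, R7→A 4  ⇒ total 40.
Compare {E}: total 42.
Compare {C}: total 46.
No size-1 selection does better; minimum is 40.

40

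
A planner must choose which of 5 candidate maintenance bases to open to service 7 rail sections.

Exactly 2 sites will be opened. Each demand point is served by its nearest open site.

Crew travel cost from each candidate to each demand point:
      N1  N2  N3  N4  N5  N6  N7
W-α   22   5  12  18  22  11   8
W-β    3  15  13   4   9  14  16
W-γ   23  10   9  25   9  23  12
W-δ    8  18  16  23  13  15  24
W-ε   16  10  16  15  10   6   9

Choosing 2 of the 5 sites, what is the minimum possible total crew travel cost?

52

Open {W-α, W-β}.
  N1→W-β 3, N2→W-α 5, N3→W-α 12, N4→W-β 4, N5→W-β 9, N6→W-α 11, N7→W-α 8  ⇒ total 52.
Compare {W-β, W-ε}: total 54.
Compare {W-β, W-γ}: total 61.
No size-2 selection does better; minimum is 52.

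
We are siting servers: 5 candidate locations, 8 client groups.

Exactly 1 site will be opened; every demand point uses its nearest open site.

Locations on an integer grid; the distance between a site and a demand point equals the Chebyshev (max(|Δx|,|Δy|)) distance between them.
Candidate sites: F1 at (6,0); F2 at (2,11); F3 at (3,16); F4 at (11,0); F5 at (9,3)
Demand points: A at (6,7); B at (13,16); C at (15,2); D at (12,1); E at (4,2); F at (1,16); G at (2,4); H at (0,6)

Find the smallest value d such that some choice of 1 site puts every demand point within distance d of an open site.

13

Open {F2}.
  Farthest demand point is C at distance 13 (to F2); all others are ≤ 13.
With {F5} the worst case is 13.
With {F3} the worst case is 15.
No size-1 selection achieves below 13.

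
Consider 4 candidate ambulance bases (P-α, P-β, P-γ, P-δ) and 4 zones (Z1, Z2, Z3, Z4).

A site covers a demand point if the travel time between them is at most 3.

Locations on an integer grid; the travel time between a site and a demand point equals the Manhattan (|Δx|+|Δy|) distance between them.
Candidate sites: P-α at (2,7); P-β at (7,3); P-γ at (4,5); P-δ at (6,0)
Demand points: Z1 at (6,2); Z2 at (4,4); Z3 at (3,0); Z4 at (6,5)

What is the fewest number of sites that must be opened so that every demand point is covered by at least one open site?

Coverage sets (demand points within 3 of each site):
  P-α: {}
  P-β: {Z1, Z4}
  P-γ: {Z2, Z4}
  P-δ: {Z1, Z3}
No single site covers all 4 demand points.
But {P-γ, P-δ} covers everything, so the minimum is 2.

2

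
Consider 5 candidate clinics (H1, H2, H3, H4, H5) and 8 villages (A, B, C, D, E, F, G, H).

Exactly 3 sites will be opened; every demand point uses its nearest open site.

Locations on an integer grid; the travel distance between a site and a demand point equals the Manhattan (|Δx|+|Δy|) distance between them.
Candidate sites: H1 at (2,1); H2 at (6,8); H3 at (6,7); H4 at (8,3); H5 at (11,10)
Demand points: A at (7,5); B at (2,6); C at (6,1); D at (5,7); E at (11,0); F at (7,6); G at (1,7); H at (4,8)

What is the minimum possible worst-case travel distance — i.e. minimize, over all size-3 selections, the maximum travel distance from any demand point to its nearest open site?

6

Open {H1, H2, H4}.
  Farthest demand point is E at travel distance 6 (to H4); all others are ≤ 6.
With {H1, H3, H4} the worst case is 6.
With {H2, H3, H4} the worst case is 6.
No size-3 selection achieves below 6.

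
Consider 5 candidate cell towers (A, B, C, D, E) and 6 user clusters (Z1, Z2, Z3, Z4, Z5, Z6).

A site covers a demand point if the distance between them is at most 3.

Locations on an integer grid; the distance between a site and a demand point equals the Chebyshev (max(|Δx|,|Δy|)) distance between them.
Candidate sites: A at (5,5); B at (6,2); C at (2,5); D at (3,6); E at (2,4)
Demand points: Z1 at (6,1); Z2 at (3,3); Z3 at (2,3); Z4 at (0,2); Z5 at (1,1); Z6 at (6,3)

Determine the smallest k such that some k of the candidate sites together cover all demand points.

Coverage sets (demand points within 3 of each site):
  A: {Z2, Z3, Z6}
  B: {Z1, Z2, Z6}
  C: {Z2, Z3, Z4}
  D: {Z2, Z3, Z6}
  E: {Z2, Z3, Z4, Z5}
No single site covers all 6 demand points.
But {B, E} covers everything, so the minimum is 2.

2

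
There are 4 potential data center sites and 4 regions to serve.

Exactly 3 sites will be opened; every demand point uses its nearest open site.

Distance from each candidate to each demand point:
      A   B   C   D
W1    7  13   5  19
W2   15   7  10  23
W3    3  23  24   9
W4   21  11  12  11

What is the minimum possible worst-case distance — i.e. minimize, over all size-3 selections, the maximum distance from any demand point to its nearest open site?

Open {W1, W2, W3}.
  Farthest demand point is D at distance 9 (to W3); all others are ≤ 9.
With {W2, W3, W4} the worst case is 10.
With {W1, W2, W4} the worst case is 11.
No size-3 selection achieves below 9.

9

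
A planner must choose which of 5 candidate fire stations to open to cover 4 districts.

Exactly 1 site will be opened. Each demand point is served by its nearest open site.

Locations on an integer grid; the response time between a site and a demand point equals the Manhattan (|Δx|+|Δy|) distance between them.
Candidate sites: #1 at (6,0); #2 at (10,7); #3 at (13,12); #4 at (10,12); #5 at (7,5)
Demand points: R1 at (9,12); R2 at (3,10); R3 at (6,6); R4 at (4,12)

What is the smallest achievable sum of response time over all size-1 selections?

26

Open {#4}.
  R1→#4 1, R2→#4 9, R3→#4 10, R4→#4 6  ⇒ total 26.
Compare {#5}: total 30.
Compare {#2}: total 32.
No size-1 selection does better; minimum is 26.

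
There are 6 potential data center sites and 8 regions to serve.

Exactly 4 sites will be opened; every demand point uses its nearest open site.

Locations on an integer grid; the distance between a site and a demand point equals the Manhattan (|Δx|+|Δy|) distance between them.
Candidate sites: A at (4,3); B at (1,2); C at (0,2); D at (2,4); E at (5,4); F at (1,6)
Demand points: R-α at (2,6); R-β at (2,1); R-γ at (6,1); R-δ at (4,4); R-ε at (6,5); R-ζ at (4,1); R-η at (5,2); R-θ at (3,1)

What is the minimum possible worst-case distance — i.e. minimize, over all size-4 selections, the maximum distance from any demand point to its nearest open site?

4

Open {A, B, C, D}.
  Farthest demand point is R-γ at distance 4 (to A); all others are ≤ 4.
With {A, B, C, F} the worst case is 4.
With {A, B, D, E} the worst case is 4.
No size-4 selection achieves below 4.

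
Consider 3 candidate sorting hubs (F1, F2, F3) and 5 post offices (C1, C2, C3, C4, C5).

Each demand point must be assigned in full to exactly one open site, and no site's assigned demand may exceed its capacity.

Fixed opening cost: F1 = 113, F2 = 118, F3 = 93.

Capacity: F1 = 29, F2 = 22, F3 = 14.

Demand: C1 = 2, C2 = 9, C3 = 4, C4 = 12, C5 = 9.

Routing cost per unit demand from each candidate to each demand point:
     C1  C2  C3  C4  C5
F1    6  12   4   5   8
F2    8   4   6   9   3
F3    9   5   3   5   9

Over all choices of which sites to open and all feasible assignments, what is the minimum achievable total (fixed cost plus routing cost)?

Open {F2, F3}; cheapest assignment that respects the capacities:
  F2 (cap 22, load 22): C2, C3, C5 — cost 9×4 + 4×6 + 9×3 = 87
  F3 (cap 14, load 14): C1, C4 — cost 2×9 + 12×5 = 78
  Shipping 165, fixed 211 → total 376.
  Any other capacity-feasible assignment to {F2, F3} ships for at least 165.
Compare {F1, F2}: its best feasible assignment gives total 382.
Compare {F1, F3}: its best feasible assignment gives total 407.
Every other set of open sites that can feasibly serve all demand totals ≥ 382 even under its best assignment. Minimum: 376.

376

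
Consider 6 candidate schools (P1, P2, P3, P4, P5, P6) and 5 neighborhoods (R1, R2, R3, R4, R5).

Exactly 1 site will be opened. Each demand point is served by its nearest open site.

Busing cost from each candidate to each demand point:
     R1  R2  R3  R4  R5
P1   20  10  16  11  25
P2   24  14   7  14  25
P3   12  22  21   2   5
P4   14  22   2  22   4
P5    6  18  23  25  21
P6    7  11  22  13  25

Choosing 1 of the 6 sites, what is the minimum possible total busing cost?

Open {P3}.
  R1→P3 12, R2→P3 22, R3→P3 21, R4→P3 2, R5→P3 5  ⇒ total 62.
Compare {P4}: total 64.
Compare {P6}: total 78.
No size-1 selection does better; minimum is 62.

62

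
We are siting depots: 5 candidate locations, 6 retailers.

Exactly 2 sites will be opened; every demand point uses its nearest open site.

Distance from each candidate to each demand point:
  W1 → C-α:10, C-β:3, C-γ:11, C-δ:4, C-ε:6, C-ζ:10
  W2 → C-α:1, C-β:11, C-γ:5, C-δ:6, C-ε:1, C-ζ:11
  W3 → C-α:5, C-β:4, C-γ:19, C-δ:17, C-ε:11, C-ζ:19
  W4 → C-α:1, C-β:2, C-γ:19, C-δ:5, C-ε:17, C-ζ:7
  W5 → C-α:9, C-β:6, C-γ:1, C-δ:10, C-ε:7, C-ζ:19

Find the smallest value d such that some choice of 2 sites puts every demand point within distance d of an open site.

7

Open {W2, W4}.
  Farthest demand point is C-ζ at distance 7 (to W4); all others are ≤ 7.
With {W4, W5} the worst case is 7.
With {W1, W2} the worst case is 10.
No size-2 selection achieves below 7.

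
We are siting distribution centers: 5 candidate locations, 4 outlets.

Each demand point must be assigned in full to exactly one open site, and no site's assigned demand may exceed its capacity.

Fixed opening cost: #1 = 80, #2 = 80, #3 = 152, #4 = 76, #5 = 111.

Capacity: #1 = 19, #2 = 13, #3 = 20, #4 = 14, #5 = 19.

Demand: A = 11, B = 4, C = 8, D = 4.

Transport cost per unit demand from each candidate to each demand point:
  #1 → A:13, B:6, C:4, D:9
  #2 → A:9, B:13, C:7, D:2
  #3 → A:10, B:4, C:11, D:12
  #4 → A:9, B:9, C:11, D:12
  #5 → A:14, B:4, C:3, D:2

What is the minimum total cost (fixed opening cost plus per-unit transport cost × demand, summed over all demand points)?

334

Open {#4, #5}; cheapest assignment that respects the capacities:
  #4 (cap 14, load 11): A — cost 11×9 = 99
  #5 (cap 19, load 16): B, C, D — cost 4×4 + 8×3 + 4×2 = 48
  Shipping 147, fixed 187 → total 334.
  Any other capacity-feasible assignment to {#4, #5} ships for at least 147.
Compare {#2, #5}: its best feasible assignment gives total 338.
Compare {#1, #4}: its best feasible assignment gives total 347.
Every other set of open sites that can feasibly serve all demand totals ≥ 338 even under its best assignment. Minimum: 334.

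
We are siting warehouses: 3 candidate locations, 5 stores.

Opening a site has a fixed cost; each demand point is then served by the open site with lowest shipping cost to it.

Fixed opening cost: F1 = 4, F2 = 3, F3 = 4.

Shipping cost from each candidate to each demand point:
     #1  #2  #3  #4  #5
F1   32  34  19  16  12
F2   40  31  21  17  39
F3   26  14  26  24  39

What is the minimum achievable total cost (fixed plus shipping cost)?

95

Open {F1, F3}: assign each demand point to its cheapest open site.
  #1→F3 26, #2→F3 14, #3→F1 19, #4→F1 16, #5→F1 12
  shipping cost 87, fixed 8 → total 95.
Compare {F1, F2, F3}: shipping cost 87 + fixed 11 = 98.
Compare {F1}: shipping cost 113 + fixed 4 = 117.
Compare {F1, F2}: shipping cost 110 + fixed 7 = 117.
All other subsets cost ≥ 98. Minimum total cost: 95.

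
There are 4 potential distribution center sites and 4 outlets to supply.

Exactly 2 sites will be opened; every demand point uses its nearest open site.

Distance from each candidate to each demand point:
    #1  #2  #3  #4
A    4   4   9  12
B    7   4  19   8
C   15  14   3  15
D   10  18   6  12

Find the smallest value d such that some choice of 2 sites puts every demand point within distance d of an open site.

8

Open {B, C}.
  Farthest demand point is #4 at distance 8 (to B); all others are ≤ 8.
With {B, D} the worst case is 8.
With {A, B} the worst case is 9.
No size-2 selection achieves below 8.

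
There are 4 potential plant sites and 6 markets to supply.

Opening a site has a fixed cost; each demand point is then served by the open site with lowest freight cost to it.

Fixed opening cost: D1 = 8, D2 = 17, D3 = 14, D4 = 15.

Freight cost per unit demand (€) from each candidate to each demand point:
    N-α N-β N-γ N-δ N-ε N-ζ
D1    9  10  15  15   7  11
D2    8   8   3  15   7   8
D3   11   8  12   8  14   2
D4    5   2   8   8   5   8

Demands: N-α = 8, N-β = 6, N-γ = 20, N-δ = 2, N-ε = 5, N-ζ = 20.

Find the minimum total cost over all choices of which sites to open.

239

Open {D2, D3, D4}: assign each demand point to its cheapest open site.
  N-α→D4 8×5=40, N-β→D4 6×2=12, N-γ→D2 20×3=60, N-δ→D3 2×8=16, N-ε→D4 5×5=25, N-ζ→D3 20×2=40
  freight cost 193, fixed 46 → total 239.
Compare {D1, D2, D3, D4}: freight cost 193 + fixed 54 = 247.
Compare {D2, D3}: freight cost 263 + fixed 31 = 294.
Compare {D1, D2, D3}: freight cost 263 + fixed 39 = 302.
All other subsets cost ≥ 247. Minimum total cost: 239.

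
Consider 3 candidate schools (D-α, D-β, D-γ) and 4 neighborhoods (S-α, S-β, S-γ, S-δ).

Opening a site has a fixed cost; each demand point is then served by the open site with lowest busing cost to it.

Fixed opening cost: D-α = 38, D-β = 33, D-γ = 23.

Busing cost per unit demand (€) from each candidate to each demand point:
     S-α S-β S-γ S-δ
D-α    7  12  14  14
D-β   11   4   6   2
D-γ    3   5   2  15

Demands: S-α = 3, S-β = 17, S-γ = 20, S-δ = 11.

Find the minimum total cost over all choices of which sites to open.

Open {D-β, D-γ}: assign each demand point to its cheapest open site.
  S-α→D-γ 3×3=9, S-β→D-β 17×4=68, S-γ→D-γ 20×2=40, S-δ→D-β 11×2=22
  busing cost 139, fixed 56 → total 195.
Compare {D-α, D-β, D-γ}: busing cost 139 + fixed 94 = 233.
Compare {D-β}: busing cost 243 + fixed 33 = 276.
Compare {D-α, D-β}: busing cost 231 + fixed 71 = 302.
All other subsets cost ≥ 233. Minimum total cost: 195.

195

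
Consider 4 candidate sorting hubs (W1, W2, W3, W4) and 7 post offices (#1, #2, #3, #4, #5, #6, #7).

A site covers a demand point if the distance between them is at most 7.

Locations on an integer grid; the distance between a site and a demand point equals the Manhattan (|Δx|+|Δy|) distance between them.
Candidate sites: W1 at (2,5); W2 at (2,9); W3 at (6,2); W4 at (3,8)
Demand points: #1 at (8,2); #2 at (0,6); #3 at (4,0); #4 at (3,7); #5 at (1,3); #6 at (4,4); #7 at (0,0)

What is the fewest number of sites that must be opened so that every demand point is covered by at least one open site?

2

Coverage sets (demand points within 7 of each site):
  W1: {#2, #3, #4, #5, #6, #7}
  W2: {#2, #4, #5, #6}
  W3: {#1, #3, #5, #6}
  W4: {#2, #4, #5, #6}
No single site covers all 7 demand points.
But {W1, W3} covers everything, so the minimum is 2.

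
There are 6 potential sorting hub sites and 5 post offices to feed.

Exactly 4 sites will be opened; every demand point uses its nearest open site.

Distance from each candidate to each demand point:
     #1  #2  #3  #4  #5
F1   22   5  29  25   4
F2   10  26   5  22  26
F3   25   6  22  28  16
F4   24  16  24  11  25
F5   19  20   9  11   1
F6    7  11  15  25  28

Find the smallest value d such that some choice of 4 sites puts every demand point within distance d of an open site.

Open {F1, F2, F3, F4}.
  Farthest demand point is #4 at distance 11 (to F4); all others are ≤ 11.
With {F1, F2, F3, F5} the worst case is 11.
With {F1, F2, F4, F5} the worst case is 11.
No size-4 selection achieves below 11.

11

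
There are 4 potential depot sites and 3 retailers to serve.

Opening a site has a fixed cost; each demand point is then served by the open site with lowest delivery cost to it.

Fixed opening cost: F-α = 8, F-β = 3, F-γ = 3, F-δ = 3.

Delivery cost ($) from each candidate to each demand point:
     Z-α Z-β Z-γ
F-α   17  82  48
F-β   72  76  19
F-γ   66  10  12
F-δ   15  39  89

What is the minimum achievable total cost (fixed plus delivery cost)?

43

Open {F-γ, F-δ}: assign each demand point to its cheapest open site.
  Z-α→F-δ 15, Z-β→F-γ 10, Z-γ→F-γ 12
  delivery cost 37, fixed 6 → total 43.
Compare {F-β, F-γ, F-δ}: delivery cost 37 + fixed 9 = 46.
Compare {F-α, F-γ}: delivery cost 39 + fixed 11 = 50.
Compare {F-α, F-γ, F-δ}: delivery cost 37 + fixed 14 = 51.
All other subsets cost ≥ 46. Minimum total cost: 43.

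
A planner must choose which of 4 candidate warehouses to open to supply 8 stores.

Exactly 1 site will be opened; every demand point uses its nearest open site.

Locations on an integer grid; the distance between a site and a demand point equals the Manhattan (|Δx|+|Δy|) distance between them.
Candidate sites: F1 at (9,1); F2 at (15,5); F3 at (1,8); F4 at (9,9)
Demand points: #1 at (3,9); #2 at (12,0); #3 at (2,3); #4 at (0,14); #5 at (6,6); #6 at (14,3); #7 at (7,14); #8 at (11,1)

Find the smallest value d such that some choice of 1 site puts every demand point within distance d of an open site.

14

Open {F4}.
  Farthest demand point is #4 at distance 14 (to F4); all others are ≤ 14.
With {F3} the worst case is 19.
With {F1} the worst case is 22.
No size-1 selection achieves below 14.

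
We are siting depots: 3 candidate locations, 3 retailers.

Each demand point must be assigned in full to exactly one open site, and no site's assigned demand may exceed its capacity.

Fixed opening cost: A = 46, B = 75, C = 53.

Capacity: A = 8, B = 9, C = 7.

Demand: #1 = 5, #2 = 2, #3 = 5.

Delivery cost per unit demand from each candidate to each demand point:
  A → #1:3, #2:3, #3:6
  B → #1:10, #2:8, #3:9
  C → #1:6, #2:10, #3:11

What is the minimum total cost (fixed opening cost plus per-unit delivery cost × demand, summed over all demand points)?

165

Open {A, C}; cheapest assignment that respects the capacities:
  A (cap 8, load 7): #2, #3 — cost 2×3 + 5×6 = 36
  C (cap 7, load 5): #1 — cost 5×6 = 30
  Shipping 66, fixed 99 → total 165.
  Any other capacity-feasible assignment to {A, C} ships for at least 66.
Compare {A, B}: its best feasible assignment gives total 187.
Compare {B, C}: its best feasible assignment gives total 219.
Every other set of open sites that can feasibly serve all demand totals ≥ 187 even under its best assignment. Minimum: 165.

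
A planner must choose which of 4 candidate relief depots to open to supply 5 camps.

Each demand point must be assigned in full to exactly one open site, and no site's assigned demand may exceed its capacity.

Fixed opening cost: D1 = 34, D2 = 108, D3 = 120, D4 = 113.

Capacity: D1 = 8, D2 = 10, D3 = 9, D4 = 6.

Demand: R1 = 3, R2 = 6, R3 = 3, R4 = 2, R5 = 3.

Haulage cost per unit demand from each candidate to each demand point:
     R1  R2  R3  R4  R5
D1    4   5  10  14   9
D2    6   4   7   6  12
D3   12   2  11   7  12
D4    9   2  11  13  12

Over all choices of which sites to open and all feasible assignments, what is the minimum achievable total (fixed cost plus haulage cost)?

Open {D1, D2}; cheapest assignment that respects the capacities:
  D1 (cap 8, load 8): R1, R4, R5 — cost 3×4 + 2×14 + 3×9 = 67
  D2 (cap 10, load 9): R2, R3 — cost 6×4 + 3×7 = 45
  Shipping 112, fixed 142 → total 254.
  Any other capacity-feasible assignment to {D1, D2} ships for at least 112.
Compare {D1, D3}: its best feasible assignment gives total 266.
Compare {D2, D3}: its best feasible assignment gives total 327.
Every other set of open sites that can feasibly serve all demand totals ≥ 266 even under its best assignment. Minimum: 254.

254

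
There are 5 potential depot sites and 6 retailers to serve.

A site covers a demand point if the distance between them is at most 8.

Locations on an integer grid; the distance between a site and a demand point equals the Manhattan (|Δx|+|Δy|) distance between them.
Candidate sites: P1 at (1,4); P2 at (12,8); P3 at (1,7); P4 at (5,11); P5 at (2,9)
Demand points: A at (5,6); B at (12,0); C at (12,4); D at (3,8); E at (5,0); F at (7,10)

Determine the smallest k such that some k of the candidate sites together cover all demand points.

Coverage sets (demand points within 8 of each site):
  P1: {A, D, E}
  P2: {B, C, F}
  P3: {A, D}
  P4: {A, D, F}
  P5: {A, D, F}
No single site covers all 6 demand points.
But {P1, P2} covers everything, so the minimum is 2.

2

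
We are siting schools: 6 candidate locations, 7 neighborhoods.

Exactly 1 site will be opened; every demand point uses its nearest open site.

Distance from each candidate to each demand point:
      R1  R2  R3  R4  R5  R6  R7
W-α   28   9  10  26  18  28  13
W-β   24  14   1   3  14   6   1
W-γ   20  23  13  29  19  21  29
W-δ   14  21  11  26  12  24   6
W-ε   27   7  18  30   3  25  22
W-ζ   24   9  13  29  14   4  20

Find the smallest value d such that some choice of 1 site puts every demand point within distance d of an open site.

24

Open {W-β}.
  Farthest demand point is R1 at distance 24 (to W-β); all others are ≤ 24.
With {W-δ} the worst case is 26.
With {W-α} the worst case is 28.
No size-1 selection achieves below 24.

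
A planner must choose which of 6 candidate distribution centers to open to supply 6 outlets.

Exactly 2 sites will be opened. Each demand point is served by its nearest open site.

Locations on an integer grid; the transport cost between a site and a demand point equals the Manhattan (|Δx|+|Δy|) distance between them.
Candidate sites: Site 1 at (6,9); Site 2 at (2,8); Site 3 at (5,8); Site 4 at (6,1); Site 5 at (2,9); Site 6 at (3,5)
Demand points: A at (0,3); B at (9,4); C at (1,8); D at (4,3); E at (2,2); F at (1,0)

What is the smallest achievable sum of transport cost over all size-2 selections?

Open {Site 2, Site 6}.
  A→Site 6 5, B→Site 6 7, C→Site 2 1, D→Site 6 3, E→Site 6 4, F→Site 6 7  ⇒ total 27.
Compare {Site 5, Site 6}: total 28.
Compare {Site 2, Site 4}: total 29.
No size-2 selection does better; minimum is 27.

27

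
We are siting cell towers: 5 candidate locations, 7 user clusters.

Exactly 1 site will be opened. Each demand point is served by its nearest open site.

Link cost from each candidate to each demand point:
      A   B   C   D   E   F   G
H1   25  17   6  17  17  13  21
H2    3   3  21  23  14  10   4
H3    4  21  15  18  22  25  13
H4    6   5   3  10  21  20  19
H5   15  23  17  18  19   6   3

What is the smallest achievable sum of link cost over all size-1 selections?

Open {H2}.
  A→H2 3, B→H2 3, C→H2 21, D→H2 23, E→H2 14, F→H2 10, G→H2 4  ⇒ total 78.
Compare {H4}: total 84.
Compare {H5}: total 101.
No size-1 selection does better; minimum is 78.

78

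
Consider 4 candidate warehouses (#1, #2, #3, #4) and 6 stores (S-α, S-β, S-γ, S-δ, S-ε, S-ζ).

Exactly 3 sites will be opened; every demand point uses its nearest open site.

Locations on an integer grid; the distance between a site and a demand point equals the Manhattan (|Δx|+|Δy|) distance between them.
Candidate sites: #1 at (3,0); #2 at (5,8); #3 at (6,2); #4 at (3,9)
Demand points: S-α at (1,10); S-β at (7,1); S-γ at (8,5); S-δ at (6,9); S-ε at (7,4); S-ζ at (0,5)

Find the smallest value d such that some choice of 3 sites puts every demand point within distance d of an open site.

Open {#1, #2, #4}.
  Farthest demand point is S-ζ at distance 7 (to #4); all others are ≤ 7.
With {#1, #3, #4} the worst case is 7.
With {#2, #3, #4} the worst case is 7.
No size-3 selection achieves below 7.

7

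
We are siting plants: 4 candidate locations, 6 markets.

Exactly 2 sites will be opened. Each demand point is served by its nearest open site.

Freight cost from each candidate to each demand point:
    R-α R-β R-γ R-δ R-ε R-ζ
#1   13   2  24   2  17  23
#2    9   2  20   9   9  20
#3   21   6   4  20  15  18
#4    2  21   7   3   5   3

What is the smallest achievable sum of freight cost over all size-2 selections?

Open {#1, #4}.
  R-α→#4 2, R-β→#1 2, R-γ→#4 7, R-δ→#1 2, R-ε→#4 5, R-ζ→#4 3  ⇒ total 21.
Compare {#2, #4}: total 22.
Compare {#3, #4}: total 23.
No size-2 selection does better; minimum is 21.

21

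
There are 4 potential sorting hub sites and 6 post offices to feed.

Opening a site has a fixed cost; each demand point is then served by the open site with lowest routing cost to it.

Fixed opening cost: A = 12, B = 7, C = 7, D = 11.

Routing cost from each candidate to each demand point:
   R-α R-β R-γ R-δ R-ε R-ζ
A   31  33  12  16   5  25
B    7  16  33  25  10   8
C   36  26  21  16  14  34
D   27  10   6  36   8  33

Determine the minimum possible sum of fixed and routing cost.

Open {B, C, D}: assign each demand point to its cheapest open site.
  R-α→B 7, R-β→D 10, R-γ→D 6, R-δ→C 16, R-ε→D 8, R-ζ→B 8
  routing cost 55, fixed 25 → total 80.
Compare {B, D}: routing cost 64 + fixed 18 = 82.
Compare {A, B, D}: routing cost 52 + fixed 30 = 82.
Compare {A, B}: routing cost 64 + fixed 19 = 83.
All other subsets cost ≥ 82. Minimum total cost: 80.

80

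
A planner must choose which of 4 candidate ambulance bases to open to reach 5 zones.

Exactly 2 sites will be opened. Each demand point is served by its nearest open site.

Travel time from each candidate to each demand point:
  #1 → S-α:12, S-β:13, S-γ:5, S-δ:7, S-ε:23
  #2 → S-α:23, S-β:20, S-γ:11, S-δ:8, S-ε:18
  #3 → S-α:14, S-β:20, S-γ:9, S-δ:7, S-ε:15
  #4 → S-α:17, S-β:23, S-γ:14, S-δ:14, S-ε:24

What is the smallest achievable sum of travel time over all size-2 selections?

Open {#1, #3}.
  S-α→#1 12, S-β→#1 13, S-γ→#1 5, S-δ→#1 7, S-ε→#3 15  ⇒ total 52.
Compare {#1, #2}: total 55.
Compare {#1, #4}: total 60.
No size-2 selection does better; minimum is 52.

52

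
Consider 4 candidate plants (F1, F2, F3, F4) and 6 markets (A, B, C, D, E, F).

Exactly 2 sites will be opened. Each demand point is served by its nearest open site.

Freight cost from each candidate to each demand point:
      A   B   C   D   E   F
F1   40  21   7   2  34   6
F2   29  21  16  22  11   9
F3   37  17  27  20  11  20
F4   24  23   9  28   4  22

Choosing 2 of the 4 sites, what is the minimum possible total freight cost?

64

Open {F1, F4}.
  A→F4 24, B→F1 21, C→F1 7, D→F1 2, E→F4 4, F→F1 6  ⇒ total 64.
Compare {F1, F2}: total 76.
Compare {F1, F3}: total 80.
No size-2 selection does better; minimum is 64.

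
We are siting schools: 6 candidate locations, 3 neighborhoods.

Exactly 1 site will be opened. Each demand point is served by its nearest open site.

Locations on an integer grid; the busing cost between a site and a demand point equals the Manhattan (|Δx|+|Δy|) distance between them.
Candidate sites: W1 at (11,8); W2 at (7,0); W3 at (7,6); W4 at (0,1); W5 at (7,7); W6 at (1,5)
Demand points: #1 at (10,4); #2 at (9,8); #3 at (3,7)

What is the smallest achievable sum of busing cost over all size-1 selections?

13

Open {W5}.
  #1→W5 6, #2→W5 3, #3→W5 4  ⇒ total 13.
Compare {W3}: total 14.
Compare {W1}: total 16.
No size-1 selection does better; minimum is 13.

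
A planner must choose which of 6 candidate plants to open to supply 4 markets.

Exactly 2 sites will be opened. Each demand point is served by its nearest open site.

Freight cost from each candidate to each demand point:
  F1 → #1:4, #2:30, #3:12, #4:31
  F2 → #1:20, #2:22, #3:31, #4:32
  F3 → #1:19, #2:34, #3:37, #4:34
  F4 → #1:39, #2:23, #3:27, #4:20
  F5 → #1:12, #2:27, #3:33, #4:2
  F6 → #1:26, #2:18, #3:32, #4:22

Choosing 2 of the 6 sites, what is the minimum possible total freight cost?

Open {F1, F5}.
  #1→F1 4, #2→F5 27, #3→F1 12, #4→F5 2  ⇒ total 45.
Compare {F1, F6}: total 56.
Compare {F1, F4}: total 59.
No size-2 selection does better; minimum is 45.

45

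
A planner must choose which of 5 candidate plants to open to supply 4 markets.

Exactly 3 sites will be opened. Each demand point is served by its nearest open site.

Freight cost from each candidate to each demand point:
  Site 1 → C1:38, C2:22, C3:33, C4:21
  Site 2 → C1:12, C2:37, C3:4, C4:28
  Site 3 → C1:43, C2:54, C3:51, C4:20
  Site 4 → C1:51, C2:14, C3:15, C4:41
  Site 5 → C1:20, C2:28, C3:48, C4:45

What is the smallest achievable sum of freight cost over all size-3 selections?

Open {Site 2, Site 3, Site 4}.
  C1→Site 2 12, C2→Site 4 14, C3→Site 2 4, C4→Site 3 20  ⇒ total 50.
Compare {Site 1, Site 2, Site 4}: total 51.
Compare {Site 1, Site 2, Site 3}: total 58.
No size-3 selection does better; minimum is 50.

50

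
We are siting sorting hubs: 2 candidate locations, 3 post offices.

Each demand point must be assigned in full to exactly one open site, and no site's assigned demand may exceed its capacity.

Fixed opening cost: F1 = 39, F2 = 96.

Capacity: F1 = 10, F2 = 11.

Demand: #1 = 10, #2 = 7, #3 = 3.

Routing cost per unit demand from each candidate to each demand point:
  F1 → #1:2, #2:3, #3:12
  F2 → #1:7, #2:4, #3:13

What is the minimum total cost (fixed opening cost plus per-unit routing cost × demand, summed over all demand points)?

Open {F1, F2}; cheapest assignment that respects the capacities:
  F1 (cap 10, load 10): #1 — cost 10×2 = 20
  F2 (cap 11, load 10): #2, #3 — cost 7×4 + 3×13 = 67
  Shipping 87, fixed 135 → total 222.
  Any other capacity-feasible assignment to {F1, F2} ships for at least 87.
Total demand is 20 and no other set of sites has combined capacity ≥ 20, so {F1, F2} is the only feasible choice of open sites. Minimum: 222.

222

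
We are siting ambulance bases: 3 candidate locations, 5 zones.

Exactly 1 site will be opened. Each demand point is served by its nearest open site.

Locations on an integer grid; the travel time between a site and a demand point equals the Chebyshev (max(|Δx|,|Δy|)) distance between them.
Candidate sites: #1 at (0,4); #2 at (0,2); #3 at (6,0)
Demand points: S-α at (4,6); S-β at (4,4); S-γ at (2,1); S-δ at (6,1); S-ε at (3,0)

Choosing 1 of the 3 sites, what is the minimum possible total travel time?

18

Open {#3}.
  S-α→#3 6, S-β→#3 4, S-γ→#3 4, S-δ→#3 1, S-ε→#3 3  ⇒ total 18.
Compare {#2}: total 19.
Compare {#1}: total 21.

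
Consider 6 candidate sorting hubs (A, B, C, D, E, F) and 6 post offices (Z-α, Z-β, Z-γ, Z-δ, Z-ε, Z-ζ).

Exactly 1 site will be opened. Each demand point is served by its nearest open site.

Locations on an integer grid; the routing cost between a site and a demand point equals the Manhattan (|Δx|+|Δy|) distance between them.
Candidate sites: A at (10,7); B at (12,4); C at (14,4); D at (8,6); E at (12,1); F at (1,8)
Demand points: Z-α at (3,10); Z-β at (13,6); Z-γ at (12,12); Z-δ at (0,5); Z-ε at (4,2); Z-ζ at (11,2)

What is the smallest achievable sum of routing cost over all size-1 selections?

48

Open {D}.
  Z-α→D 9, Z-β→D 5, Z-γ→D 10, Z-δ→D 9, Z-ε→D 8, Z-ζ→D 7  ⇒ total 48.
Compare {A}: total 50.
Compare {B}: total 52.
No size-1 selection does better; minimum is 48.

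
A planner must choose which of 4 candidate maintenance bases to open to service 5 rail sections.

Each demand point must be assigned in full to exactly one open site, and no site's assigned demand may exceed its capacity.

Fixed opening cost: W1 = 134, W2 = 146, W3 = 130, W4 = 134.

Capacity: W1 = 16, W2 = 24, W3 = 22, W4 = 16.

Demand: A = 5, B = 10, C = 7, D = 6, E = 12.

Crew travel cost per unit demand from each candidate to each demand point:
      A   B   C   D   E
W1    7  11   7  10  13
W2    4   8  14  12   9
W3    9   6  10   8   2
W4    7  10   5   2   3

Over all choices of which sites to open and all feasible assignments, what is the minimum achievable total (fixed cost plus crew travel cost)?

Open {W2, W3}; cheapest assignment that respects the capacities:
  W2 (cap 24, load 21): A, B, D — cost 5×4 + 10×8 + 6×12 = 172
  W3 (cap 22, load 19): C, E — cost 7×10 + 12×2 = 94
  Shipping 266, fixed 276 → total 542.
  Any other capacity-feasible assignment to {W2, W3} ships for at least 266.
Compare {W2, W3, W4}: its best feasible assignment gives total 561.
Compare {W1, W3, W4}: its best feasible assignment gives total 564.
Every other set of open sites that can feasibly serve all demand totals ≥ 561 even under its best assignment. Minimum: 542.

542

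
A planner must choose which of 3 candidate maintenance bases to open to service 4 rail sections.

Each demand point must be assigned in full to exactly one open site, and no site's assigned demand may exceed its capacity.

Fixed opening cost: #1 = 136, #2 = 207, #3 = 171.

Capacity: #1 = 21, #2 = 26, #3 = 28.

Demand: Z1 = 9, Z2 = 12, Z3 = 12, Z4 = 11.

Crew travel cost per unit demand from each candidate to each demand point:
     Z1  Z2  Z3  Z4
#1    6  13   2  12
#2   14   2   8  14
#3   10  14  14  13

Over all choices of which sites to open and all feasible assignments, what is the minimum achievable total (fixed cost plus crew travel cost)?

Open {#1, #2}; cheapest assignment that respects the capacities:
  #1 (cap 21, load 21): Z1, Z3 — cost 9×6 + 12×2 = 78
  #2 (cap 26, load 23): Z2, Z4 — cost 12×2 + 11×14 = 178
  Shipping 256, fixed 343 → total 599.
  Any other capacity-feasible assignment to {#1, #2} ships for at least 256.
Compare {#1, #3}: its best feasible assignment gives total 696.
Compare {#2, #3}: its best feasible assignment gives total 731.
Every other set of open sites that can feasibly serve all demand totals ≥ 696 even under its best assignment. Minimum: 599.

599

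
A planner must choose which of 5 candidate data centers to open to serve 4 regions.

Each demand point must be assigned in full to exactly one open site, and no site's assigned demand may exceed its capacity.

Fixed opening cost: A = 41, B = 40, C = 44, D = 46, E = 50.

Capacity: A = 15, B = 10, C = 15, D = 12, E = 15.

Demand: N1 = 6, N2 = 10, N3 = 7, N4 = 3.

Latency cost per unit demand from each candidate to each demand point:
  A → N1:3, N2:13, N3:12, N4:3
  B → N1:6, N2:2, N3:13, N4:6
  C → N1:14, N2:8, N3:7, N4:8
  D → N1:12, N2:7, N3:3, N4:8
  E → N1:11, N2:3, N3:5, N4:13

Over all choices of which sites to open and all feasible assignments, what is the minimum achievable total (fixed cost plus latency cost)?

195

Open {A, B, D}; cheapest assignment that respects the capacities:
  A (cap 15, load 9): N1, N4 — cost 6×3 + 3×3 = 27
  B (cap 10, load 10): N2 — cost 10×2 = 20
  D (cap 12, load 7): N3 — cost 7×3 = 21
  Shipping 68, fixed 127 → total 195.
  Any other capacity-feasible assignment to {A, B, D} ships for at least 68.
Compare {A, B, E}: its best feasible assignment gives total 213.
Compare {A, D, E}: its best feasible assignment gives total 215.
Every other set of open sites that can feasibly serve all demand totals ≥ 213 even under its best assignment. Minimum: 195.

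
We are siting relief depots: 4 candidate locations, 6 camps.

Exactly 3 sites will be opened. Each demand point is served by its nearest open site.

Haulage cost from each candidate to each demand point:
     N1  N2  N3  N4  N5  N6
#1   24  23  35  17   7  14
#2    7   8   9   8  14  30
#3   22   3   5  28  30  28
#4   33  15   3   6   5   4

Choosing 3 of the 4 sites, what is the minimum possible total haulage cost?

Open {#2, #3, #4}.
  N1→#2 7, N2→#3 3, N3→#4 3, N4→#4 6, N5→#4 5, N6→#4 4  ⇒ total 28.
Compare {#1, #2, #4}: total 33.
Compare {#1, #3, #4}: total 43.
No size-3 selection does better; minimum is 28.

28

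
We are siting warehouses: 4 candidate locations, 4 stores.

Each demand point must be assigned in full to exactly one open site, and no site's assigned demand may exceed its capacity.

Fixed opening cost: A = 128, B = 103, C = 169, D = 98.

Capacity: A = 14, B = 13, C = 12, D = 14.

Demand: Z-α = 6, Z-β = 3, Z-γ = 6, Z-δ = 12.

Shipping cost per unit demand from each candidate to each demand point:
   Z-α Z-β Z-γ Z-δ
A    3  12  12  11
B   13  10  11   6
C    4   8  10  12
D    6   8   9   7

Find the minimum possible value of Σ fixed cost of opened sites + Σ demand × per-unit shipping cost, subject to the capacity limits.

497

Open {A, B, D}; cheapest assignment that respects the capacities:
  A (cap 14, load 6): Z-α — cost 6×3 = 18
  B (cap 13, load 12): Z-δ — cost 12×6 = 72
  D (cap 14, load 9): Z-β, Z-γ — cost 3×8 + 6×9 = 78
  Shipping 168, fixed 329 → total 497.
  Any other capacity-feasible assignment to {A, B, D} ships for at least 168.
Compare {B, C, D}: its best feasible assignment gives total 544.
Compare {A, B, C}: its best feasible assignment gives total 574.
Every other set of open sites that can feasibly serve all demand totals ≥ 544 even under its best assignment. Minimum: 497.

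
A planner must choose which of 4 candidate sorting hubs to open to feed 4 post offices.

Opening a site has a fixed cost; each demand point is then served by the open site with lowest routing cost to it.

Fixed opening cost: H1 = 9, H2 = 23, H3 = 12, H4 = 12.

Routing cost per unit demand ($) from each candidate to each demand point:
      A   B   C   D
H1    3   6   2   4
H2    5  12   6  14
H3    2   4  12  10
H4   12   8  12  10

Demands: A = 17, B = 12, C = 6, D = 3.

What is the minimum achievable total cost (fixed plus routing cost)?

127

Open {H1, H3}: assign each demand point to its cheapest open site.
  A→H3 17×2=34, B→H3 12×4=48, C→H1 6×2=12, D→H1 3×4=12
  routing cost 106, fixed 21 → total 127.
Compare {H1, H3, H4}: routing cost 106 + fixed 33 = 139.
Compare {H1, H2, H3}: routing cost 106 + fixed 44 = 150.
Compare {H1}: routing cost 147 + fixed 9 = 156.
All other subsets cost ≥ 139. Minimum total cost: 127.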